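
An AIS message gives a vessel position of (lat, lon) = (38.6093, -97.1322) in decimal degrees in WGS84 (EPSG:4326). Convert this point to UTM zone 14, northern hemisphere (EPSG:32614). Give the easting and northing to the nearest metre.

Zone 14 central meridian λ₀ = 6×14 − 183 = -99°; Δλ = +1.8678°.
Transverse Mercator on WGS84 with k₀ = 0.9996 gives E = 662628.209 m, N = 4275076.070 m.

E 662628 m, N 4275076 m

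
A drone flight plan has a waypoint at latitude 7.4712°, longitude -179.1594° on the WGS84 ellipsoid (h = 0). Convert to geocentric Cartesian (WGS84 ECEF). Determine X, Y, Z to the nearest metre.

X -6323666 m, Y -92783 m, Z 823830 m

WGS84: a = 6378137 m, e² = 0.006694380; N(φ) = a/√(1−e²sin²φ) = 6378497.980 m.
X = (N+h)·cosφ·cosλ = -6323666.107 m; Y = (N+h)·cosφ·sinλ = -92782.666 m; Z = (N(1−e²)+h)·sinφ = 823829.995 m.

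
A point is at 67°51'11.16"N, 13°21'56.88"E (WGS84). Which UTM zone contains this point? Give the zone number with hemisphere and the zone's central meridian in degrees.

Zone 33N, central meridian 15°

UTM zone = ⌊(λ + 180)/6⌋ + 1; 13.3658° ∈ [12°, 18°) → zone 33.
Hemisphere: N (φ ≥ 0).
Central meridian λ₀ = 6×33 − 183 = 15°.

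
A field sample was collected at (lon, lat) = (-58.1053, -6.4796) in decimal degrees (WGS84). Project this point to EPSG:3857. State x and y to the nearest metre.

x -6468252 m, y -722848 m

Web Mercator is spherical with R = a = 6378137 m.
x = R·λ = 6378137 × -1.014128798 = -6468252.408 m.
y = R·ln tan(π/4 + φ/2) = 6378137 × -0.113332188 = -722848.222 m.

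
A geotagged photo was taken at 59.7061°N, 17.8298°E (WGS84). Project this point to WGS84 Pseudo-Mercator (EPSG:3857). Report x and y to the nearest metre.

x 1984804 m, y 8334593 m

Web Mercator is spherical with R = a = 6378137 m.
x = R·λ = 6378137 × 0.311188715 = 1984804.257 m.
y = R·ln tan(π/4 + φ/2) = 6378137 × 1.306744113 = 8334592.975 m.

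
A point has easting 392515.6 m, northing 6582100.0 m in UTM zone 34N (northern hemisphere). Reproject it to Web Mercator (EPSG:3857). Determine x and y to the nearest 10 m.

x 2127200 m, y 8259460 m

Unproject from UTM 34N (λ₀ = 21°) → φ = 59.36390011°, λ = 19.10900005°.
Web Mercator (R = 6378137 m): x = 2127204.155 m, y = 8259458.842 m.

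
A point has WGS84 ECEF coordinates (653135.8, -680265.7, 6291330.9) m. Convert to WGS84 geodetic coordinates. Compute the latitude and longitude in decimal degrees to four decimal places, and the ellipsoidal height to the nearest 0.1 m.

lat 81.5312°, lon -46.1656°, h 4398.7 m

λ = atan2(Y, X) = -46.16560115°; p = √(X²+Y²) = 943052.4 m.
Bowring's method on WGS84 (a = 6378137 m, b = 6356752.314 m) gives φ = 81.53120001°, h = 4398.741 m.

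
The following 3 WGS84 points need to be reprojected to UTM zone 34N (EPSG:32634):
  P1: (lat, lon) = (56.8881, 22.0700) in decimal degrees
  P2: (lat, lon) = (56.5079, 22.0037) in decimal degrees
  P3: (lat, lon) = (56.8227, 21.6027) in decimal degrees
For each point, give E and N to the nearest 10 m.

P1: E 565190 m, N 6305440 m; P2: E 561770 m, N 6263060 m; P3: E 536790 m, N 6297810 m

UTM zone 34N: λ₀ = 21°, k₀ = 0.9996.
P1 (56.8881°, 22.0700°) → (565193.668, 6305439.760) m.
P2 (56.5079°, 22.0037°) → (561773.911, 6263061.073) m.
P3 (56.8227°, 21.6027°) → (536786.410, 6297811.936) m.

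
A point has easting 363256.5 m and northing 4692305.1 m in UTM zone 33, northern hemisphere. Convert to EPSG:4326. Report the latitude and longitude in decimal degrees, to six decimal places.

lat 42.371000°, lon 13.339200°

Zone 33N: λ₀ = 15°, k₀ = 0.9996, false easting 500000 m.
Meridian distance M = (N − FN)/k₀ = 4694182.8 m.
Inverse transverse Mercator on WGS84 gives φ = 42.37100008°, λ = 13.33919952°.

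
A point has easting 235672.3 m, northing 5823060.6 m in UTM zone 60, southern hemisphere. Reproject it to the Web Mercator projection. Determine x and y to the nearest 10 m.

x 19369790 m, y -4537360 m

Unproject from UTM 60S (λ₀ = 177°) → φ = -37.70160013°, λ = 174.00179970°.
Web Mercator (R = 6378137 m): x = 19369791.740 m, y = -4537357.259 m.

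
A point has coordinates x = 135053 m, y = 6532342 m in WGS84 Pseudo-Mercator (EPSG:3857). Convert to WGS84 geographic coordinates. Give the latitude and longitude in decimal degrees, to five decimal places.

lat 50.49440°, lon 1.21320°

R = 6378137 m. λ = x/R = 1.21320174°.
φ = 2·arctan(exp(y/R)) − 90° = 2·arctan(2.78480) − 90° = 50.49440243°.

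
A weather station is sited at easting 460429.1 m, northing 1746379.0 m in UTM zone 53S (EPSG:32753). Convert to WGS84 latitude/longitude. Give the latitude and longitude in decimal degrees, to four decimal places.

lat -74.3688°, lon 133.6842°

Zone 53S: λ₀ = 135°, k₀ = 0.9996, false easting 500000 m, false northing 10000000 m.
Meridian distance M = (N − FN)/k₀ = -8256923.8 m.
Inverse transverse Mercator on WGS84 gives φ = -74.36879959°, λ = 133.68420020°.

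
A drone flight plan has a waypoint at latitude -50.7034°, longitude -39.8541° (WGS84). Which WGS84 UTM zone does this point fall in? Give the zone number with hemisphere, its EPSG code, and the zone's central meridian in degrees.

Zone 24S (EPSG:32724), central meridian -39°

UTM zone = ⌊(λ + 180)/6⌋ + 1; -39.8541° ∈ [-42°, -36°) → zone 24.
Hemisphere: S (φ < 0).
Central meridian λ₀ = 6×24 − 183 = -39°.
EPSG code: 32724.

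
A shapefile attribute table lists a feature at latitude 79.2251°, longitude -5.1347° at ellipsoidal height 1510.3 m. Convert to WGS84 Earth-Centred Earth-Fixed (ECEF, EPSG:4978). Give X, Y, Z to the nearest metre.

WGS84: a = 6378137 m, e² = 0.006694380; N(φ) = a/√(1−e²sin²φ) = 6398840.047 m.
X = (N+h)·cosφ·cosλ = 1191750.053 m; Y = (N+h)·cosφ·sinλ = -107088.406 m; Z = (N(1−e²)+h)·sinφ = 6245426.301 m.

X 1191750 m, Y -107088 m, Z 6245426 m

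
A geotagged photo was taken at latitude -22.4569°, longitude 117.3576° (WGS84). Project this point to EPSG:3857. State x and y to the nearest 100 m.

x 13064200 m, y -2566500 m

Web Mercator is spherical with R = a = 6378137 m.
x = R·λ = 6378137 × 2.048276522 = 13064188.273 m.
y = R·ln tan(π/4 + φ/2) = 6378137 × -0.402385631 = -2566470.678 m.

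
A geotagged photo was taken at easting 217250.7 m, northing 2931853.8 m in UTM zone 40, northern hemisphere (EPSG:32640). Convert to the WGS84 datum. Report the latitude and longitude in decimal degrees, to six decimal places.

Zone 40N: λ₀ = 57°, k₀ = 0.9996, false easting 500000 m.
Meridian distance M = (N − FN)/k₀ = 2933027.0 m.
Inverse transverse Mercator on WGS84 gives φ = 26.47900014°, λ = 54.16380045°.

lat 26.479000°, lon 54.163800°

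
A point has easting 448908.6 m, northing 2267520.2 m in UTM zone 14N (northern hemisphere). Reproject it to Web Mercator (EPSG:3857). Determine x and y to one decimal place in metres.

Unproject from UTM 14N (λ₀ = -99°) → φ = 20.50569990°, λ = -99.49000036°.
Web Mercator (R = 6378137 m): x = -11075176.179 m, y = 2333035.234 m.

x -11075176.2 m, y 2333035.2 m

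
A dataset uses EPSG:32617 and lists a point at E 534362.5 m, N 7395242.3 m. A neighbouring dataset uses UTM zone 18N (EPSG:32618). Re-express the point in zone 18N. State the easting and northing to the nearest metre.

E 269468 m, N 7404684 m

UTM 17N → geographic: φ = 66.67390006°, λ = -80.22230072°.
UTM 18N (λ₀ = -75°) forward: E = 269468.203 m, N = 7404684.300 m.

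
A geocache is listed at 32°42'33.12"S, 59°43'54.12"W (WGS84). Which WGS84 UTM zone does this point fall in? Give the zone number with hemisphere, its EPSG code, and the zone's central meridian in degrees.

Zone 21S (EPSG:32721), central meridian -57°

UTM zone = ⌊(λ + 180)/6⌋ + 1; -59.7317° ∈ [-60°, -54°) → zone 21.
Hemisphere: S (φ < 0).
Central meridian λ₀ = 6×21 − 183 = -57°.
EPSG code: 32721.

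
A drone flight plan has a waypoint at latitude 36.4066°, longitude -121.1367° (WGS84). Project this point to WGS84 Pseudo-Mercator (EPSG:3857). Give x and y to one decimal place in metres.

x -13484875.8 m, y 4356714.1 m

Web Mercator is spherical with R = a = 6378137 m.
x = R·λ = 6378137 × -2.114234260 = -13484875.760 m.
y = R·ln tan(π/4 + φ/2) = 6378137 × 0.683070010 = 4356714.106 m.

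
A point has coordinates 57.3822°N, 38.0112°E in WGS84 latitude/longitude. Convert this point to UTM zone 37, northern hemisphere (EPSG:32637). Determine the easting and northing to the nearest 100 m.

Zone 37 central meridian λ₀ = 6×37 − 183 = 39°; Δλ = -0.9888°.
Transverse Mercator on WGS84 with k₀ = 0.9996 gives E = 440550.859 m, N = 6360364.039 m.

E 440600 m, N 6360400 m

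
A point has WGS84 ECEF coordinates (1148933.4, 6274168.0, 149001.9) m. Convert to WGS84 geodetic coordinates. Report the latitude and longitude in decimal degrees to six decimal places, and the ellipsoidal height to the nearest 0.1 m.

λ = atan2(Y, X) = 79.62289973°; p = √(X²+Y²) = 6378497.6 m.
Bowring's method on WGS84 (a = 6378137 m, b = 6356752.314 m) gives φ = 1.34720018°, h = 2112.462 m.

lat 1.347200°, lon 79.622900°, h 2112.5 m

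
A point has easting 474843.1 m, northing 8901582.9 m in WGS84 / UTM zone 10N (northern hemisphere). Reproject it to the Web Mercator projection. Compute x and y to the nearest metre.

Unproject from UTM 10N (λ₀ = -123°) → φ = 80.17659978°, λ = -124.32090178°.
Web Mercator (R = 6378137 m): x = -13839339.481 m, y = 15652924.105 m.

x -13839339 m, y 15652924 m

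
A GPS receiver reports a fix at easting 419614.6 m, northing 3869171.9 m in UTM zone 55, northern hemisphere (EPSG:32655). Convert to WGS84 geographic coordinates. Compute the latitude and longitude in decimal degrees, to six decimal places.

lat 34.961900°, lon 146.119500°

Zone 55N: λ₀ = 147°, k₀ = 0.9996, false easting 500000 m.
Meridian distance M = (N − FN)/k₀ = 3870720.2 m.
Inverse transverse Mercator on WGS84 gives φ = 34.96190008°, λ = 146.11950002°.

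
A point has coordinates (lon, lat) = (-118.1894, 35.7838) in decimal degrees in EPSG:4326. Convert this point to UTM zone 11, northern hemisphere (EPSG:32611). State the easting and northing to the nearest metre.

E 392508 m, N 3960622 m

Zone 11 central meridian λ₀ = 6×11 − 183 = -117°; Δλ = -1.1894°.
Transverse Mercator on WGS84 with k₀ = 0.9996 gives E = 392507.912 m, N = 3960621.589 m.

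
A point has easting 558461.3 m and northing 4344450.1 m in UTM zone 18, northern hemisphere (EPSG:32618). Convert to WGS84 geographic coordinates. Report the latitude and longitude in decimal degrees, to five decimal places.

Zone 18N: λ₀ = -75°, k₀ = 0.9996, false easting 500000 m.
Meridian distance M = (N − FN)/k₀ = 4346188.6 m.
Inverse transverse Mercator on WGS84 gives φ = 39.24740006°, λ = -74.32250046°.

lat 39.24740°, lon -74.32250°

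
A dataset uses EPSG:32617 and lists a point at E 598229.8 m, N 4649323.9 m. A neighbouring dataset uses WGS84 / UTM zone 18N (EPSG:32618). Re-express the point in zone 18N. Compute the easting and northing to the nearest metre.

UTM 17N → geographic: φ = 41.98980028°, λ = -79.81410059°.
UTM 18N (λ₀ = -75°) forward: E = 101194.262 m, N = 4659866.293 m.

E 101194 m, N 4659866 m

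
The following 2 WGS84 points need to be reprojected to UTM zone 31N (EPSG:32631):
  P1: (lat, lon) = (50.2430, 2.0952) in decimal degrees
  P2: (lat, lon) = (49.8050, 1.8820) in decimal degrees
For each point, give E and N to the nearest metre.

UTM zone 31N: λ₀ = 3°, k₀ = 0.9996.
P1 (50.2430°, 2.0952°) → (435483.542, 5566040.756) m.
P2 (49.8050°, 1.8820°) → (419553.445, 5517549.636) m.

P1: E 435484 m, N 5566041 m; P2: E 419553 m, N 5517550 m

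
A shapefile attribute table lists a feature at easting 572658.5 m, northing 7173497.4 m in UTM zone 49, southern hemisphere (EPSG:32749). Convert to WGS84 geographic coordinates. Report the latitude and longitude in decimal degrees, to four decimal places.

Zone 49S: λ₀ = 111°, k₀ = 0.9996, false easting 500000 m, false northing 10000000 m.
Meridian distance M = (N − FN)/k₀ = -2827633.7 m.
Inverse transverse Mercator on WGS84 gives φ = -25.55410011°, λ = 111.72330023°.

lat -25.5541°, lon 111.7233°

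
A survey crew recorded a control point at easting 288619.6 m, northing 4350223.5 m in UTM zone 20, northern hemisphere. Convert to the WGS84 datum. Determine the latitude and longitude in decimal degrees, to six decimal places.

lat 39.275600°, lon -65.450500°

Zone 20N: λ₀ = -63°, k₀ = 0.9996, false easting 500000 m.
Meridian distance M = (N − FN)/k₀ = 4351964.3 m.
Inverse transverse Mercator on WGS84 gives φ = 39.27560016°, λ = -65.45050016°.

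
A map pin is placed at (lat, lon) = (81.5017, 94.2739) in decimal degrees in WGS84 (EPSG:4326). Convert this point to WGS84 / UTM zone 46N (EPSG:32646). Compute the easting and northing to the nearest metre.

Zone 46 central meridian λ₀ = 6×46 − 183 = 93°; Δλ = +1.2739°.
Transverse Mercator on WGS84 with k₀ = 0.9996 gives E = 521015.563 m, N = 9049436.776 m.

E 521016 m, N 9049437 m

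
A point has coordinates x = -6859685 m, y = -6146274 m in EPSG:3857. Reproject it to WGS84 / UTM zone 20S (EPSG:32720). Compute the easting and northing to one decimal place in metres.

Web Mercator inverse (R = 6378137 m) → φ = -48.23640079°, λ = -61.62159880°.
UTM 20S forward: E = 602350.798 m, N = 4656505.862 m.

E 602350.8 m, N 4656505.9 m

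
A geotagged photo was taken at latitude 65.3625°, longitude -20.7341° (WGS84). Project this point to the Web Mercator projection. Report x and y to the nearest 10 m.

Web Mercator is spherical with R = a = 6378137 m.
x = R·λ = 6378137 × -0.361878312 = -2308109.454 m.
y = R·ln tan(π/4 + φ/2) = 6378137 × 1.521527354 = 9704509.916 m.

x -2308110 m, y 9704510 m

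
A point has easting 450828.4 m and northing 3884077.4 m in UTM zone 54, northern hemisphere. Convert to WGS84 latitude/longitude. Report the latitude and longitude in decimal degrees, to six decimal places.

lat 35.098300°, lon 140.460500°

Zone 54N: λ₀ = 141°, k₀ = 0.9996, false easting 500000 m.
Meridian distance M = (N − FN)/k₀ = 3885631.7 m.
Inverse transverse Mercator on WGS84 gives φ = 35.09830036°, λ = 140.46049965°.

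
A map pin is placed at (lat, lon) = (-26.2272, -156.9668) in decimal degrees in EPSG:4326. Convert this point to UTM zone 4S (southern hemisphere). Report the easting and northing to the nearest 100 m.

E 703100 m, N 7097600 m

Zone 4 central meridian λ₀ = 6×4 − 183 = -159°; Δλ = +2.0332°.
Transverse Mercator on WGS84 with k₀ = 0.9996 gives E = 703111.073 m, N = 7097561.725 m.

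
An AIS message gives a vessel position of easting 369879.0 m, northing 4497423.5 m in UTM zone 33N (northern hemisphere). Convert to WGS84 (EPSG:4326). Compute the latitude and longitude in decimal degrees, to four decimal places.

Zone 33N: λ₀ = 15°, k₀ = 0.9996, false easting 500000 m.
Meridian distance M = (N − FN)/k₀ = 4499223.2 m.
Inverse transverse Mercator on WGS84 gives φ = 40.61739955°, λ = 13.46170011°.

lat 40.6174°, lon 13.4617°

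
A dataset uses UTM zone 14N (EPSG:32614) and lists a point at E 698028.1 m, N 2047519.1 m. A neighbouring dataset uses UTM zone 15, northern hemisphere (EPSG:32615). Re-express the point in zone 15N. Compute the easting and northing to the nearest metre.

E 64368 m, N 2051473 m

UTM 14N → geographic: φ = 18.50890030°, λ = -97.12420040°.
UTM 15N (λ₀ = -93°) forward: E = 64368.387 m, N = 2051473.084 m.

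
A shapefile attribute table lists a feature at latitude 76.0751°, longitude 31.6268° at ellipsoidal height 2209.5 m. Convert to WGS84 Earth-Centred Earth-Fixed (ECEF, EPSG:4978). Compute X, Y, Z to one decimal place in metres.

WGS84: a = 6378137 m, e² = 0.006694380; N(φ) = a/√(1−e²sin²φ) = 6398345.110 m.
X = (N+h)·cosφ·cosλ = 1311531.122 m; Y = (N+h)·cosφ·sinλ = 807705.222 m; Z = (N(1−e²)+h)·sinφ = 6170880.868 m.

X 1311531.1 m, Y 807705.2 m, Z 6170880.9 m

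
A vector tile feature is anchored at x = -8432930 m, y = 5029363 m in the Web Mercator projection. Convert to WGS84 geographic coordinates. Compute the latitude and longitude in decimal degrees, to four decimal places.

lat 41.1153°, lon -75.7543°

R = 6378137 m. λ = x/R = -75.75429909°.
φ = 2·arctan(exp(y/R)) − 90° = 2·arctan(2.20016) − 90° = 41.11529803°.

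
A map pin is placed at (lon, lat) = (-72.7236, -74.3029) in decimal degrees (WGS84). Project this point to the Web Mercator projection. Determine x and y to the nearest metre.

Web Mercator is spherical with R = a = 6378137 m.
x = R·λ = 6378137 × -1.269266264 = -8095554.121 m.
y = R·ln tan(π/4 + φ/2) = 6378137 × -1.981615848 = -12639017.362 m.

x -8095554 m, y -12639017 m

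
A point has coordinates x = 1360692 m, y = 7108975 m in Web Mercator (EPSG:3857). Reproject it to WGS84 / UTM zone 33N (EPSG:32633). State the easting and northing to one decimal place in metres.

Web Mercator inverse (R = 6378137 m) → φ = 53.67569768°, λ = 12.22330421°.
UTM 33N forward: E = 316598.525 m, N = 5951022.274 m.

E 316598.5 m, N 5951022.3 m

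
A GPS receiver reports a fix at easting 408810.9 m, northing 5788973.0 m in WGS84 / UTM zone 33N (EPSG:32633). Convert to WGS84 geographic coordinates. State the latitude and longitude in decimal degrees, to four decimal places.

Zone 33N: λ₀ = 15°, k₀ = 0.9996, false easting 500000 m.
Meridian distance M = (N − FN)/k₀ = 5791289.5 m.
Inverse transverse Mercator on WGS84 gives φ = 52.24359973°, λ = 13.66439979°.

lat 52.2436°, lon 13.6644°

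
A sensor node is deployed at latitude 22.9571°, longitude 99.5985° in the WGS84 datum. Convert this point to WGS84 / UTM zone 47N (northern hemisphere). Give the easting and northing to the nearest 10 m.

Zone 47 central meridian λ₀ = 6×47 − 183 = 99°; Δλ = +0.5985°.
Transverse Mercator on WGS84 with k₀ = 0.9996 gives E = 561355.341 m, N = 2538895.752 m.

E 561360 m, N 2538900 m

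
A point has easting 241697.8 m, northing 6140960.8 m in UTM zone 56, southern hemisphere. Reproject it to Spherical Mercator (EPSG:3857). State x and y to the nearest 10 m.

Unproject from UTM 56S (λ₀ = 153°) → φ = -34.84090037°, λ = 150.17520043°.
Web Mercator (R = 6378137 m): x = 16717426.842 m, y = -4142281.105 m.

x 16717430 m, y -4142280 m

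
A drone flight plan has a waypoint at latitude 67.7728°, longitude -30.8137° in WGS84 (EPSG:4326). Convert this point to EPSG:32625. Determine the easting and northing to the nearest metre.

E 592277 m, N 7519164 m

Zone 25 central meridian λ₀ = 6×25 − 183 = -33°; Δλ = +2.1863°.
Transverse Mercator on WGS84 with k₀ = 0.9996 gives E = 592277.310 m, N = 7519163.867 m.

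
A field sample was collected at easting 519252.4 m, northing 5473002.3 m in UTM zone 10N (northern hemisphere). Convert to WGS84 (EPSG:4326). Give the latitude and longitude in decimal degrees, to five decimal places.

lat 49.40940°, lon -122.73460°

Zone 10N: λ₀ = -123°, k₀ = 0.9996, false easting 500000 m.
Meridian distance M = (N − FN)/k₀ = 5475192.4 m.
Inverse transverse Mercator on WGS84 gives φ = 49.40939983°, λ = -122.73460021°.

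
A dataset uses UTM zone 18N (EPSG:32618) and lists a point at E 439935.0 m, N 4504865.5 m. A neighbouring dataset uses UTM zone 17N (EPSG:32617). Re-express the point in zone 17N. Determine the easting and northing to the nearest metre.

E 946978 m, N 4518094 m

UTM 18N → geographic: φ = 40.69249983°, λ = -75.71089986°.
UTM 17N (λ₀ = -81°) forward: E = 946978.072 m, N = 4518094.4999 m.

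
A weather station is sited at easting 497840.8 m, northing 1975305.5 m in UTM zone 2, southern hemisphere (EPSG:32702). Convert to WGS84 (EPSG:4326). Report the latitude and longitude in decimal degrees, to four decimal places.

Zone 2S: λ₀ = -171°, k₀ = 0.9996, false easting 500000 m, false northing 10000000 m.
Meridian distance M = (N − FN)/k₀ = -8027905.7 m.
Inverse transverse Mercator on WGS84 gives φ = -72.32060020°, λ = -171.06370018°.

lat -72.3206°, lon -171.0637°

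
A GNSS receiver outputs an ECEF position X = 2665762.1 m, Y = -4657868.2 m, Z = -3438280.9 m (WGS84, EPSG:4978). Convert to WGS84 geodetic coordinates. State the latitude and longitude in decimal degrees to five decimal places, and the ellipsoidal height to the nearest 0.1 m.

λ = atan2(Y, X) = -60.21689970°; p = √(X²+Y²) = 5366751.7 m.
Bowring's method on WGS84 (a = 6378137 m, b = 6356752.314 m) gives φ = -32.82120035°, h = 1788.519 m.

lat -32.82120°, lon -60.21690°, h 1788.5 m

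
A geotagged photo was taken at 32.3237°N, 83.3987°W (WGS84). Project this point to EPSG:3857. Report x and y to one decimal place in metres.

Web Mercator is spherical with R = a = 6378137 m.
x = R·λ = 6378137 × -1.455581907 = -9283900.817 m.
y = R·ln tan(π/4 + φ/2) = 6378137 × 0.596706638 = 3805876.688 m.

x -9283900.8 m, y 3805876.7 m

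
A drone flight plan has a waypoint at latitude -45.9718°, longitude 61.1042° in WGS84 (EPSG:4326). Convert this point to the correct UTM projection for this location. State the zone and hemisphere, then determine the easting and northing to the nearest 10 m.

Longitude 61.1042° lies in the 6° band [60°, 66°), giving zone 41; latitude is south of the equator, so 41S.
Zone 41 central meridian λ₀ = 6×41 − 183 = 63°; Δλ = -1.8958°.
Transverse Mercator on WGS84 with k₀ = 0.9996 gives E = 353130.134 m, N = 4907338.369 m.

Zone 41S: E 353130 m, N 4907340 m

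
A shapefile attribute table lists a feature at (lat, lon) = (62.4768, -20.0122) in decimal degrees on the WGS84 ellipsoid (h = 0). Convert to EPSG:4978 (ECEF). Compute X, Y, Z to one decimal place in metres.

X 2776741.8 m, Y -1011321.0 m, Z 5633267.0 m

WGS84: a = 6378137 m, e² = 0.006694380; N(φ) = a/√(1−e²sin²φ) = 6394993.519 m.
X = (N+h)·cosφ·cosλ = 2776741.808 m; Y = (N+h)·cosφ·sinλ = -1011320.996 m; Z = (N(1−e²)+h)·sinφ = 5633267.011 m.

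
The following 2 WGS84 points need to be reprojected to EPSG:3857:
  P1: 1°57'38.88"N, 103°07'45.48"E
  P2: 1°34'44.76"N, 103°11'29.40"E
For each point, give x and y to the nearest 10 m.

Web Mercator: x = R·λ, y = R·ln tan(π/4+φ/2), R = 6378137 m.
P1 (1.9608°, 103.1293°) → (11480301.162, 218317.876) m.
P2 (1.5791°, 103.1915°) → (11487225.234, 175806.866) m.

P1: x 11480300 m, y 218320 m; P2: x 11487230 m, y 175810 m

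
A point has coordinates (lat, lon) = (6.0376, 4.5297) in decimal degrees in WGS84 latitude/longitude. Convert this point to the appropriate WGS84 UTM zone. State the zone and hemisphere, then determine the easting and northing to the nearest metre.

Longitude 4.5297° lies in the 6° band [0°, 6°), giving zone 31; latitude is north of the equator, so 31N.
Zone 31 central meridian λ₀ = 6×31 − 183 = 3°; Δλ = +1.5297°.
Transverse Mercator on WGS84 with k₀ = 0.9996 gives E = 669299.200 m, N = 667598.708 m.

Zone 31N: E 669299 m, N 667599 m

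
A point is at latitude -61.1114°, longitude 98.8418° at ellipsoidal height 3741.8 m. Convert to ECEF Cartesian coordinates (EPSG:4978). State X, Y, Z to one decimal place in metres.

X -475119.1 m, Y 3054342.3 m, Z -5564626.3 m

WGS84: a = 6378137 m, e² = 0.006694380; N(φ) = a/√(1−e²sin²φ) = 6394566.420 m.
X = (N+h)·cosφ·cosλ = -475119.119 m; Y = (N+h)·cosφ·sinλ = 3054342.303 m; Z = (N(1−e²)+h)·sinφ = -5564626.313 m.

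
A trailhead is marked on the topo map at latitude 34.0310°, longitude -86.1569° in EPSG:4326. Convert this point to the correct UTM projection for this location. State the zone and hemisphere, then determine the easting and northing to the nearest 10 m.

Longitude -86.1569° lies in the 6° band [-90°, -84°), giving zone 16; latitude is north of the equator, so 16N.
Zone 16 central meridian λ₀ = 6×16 − 183 = -87°; Δλ = +0.8431°.
Transverse Mercator on WGS84 with k₀ = 0.9996 gives E = 577831.221 m, N = 3765913.691 m.

Zone 16N: E 577830 m, N 3765910 m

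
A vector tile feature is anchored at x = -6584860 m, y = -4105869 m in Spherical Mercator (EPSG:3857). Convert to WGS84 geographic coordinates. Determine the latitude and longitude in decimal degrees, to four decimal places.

lat -34.5720°, lon -59.1528°

R = 6378137 m. λ = x/R = -59.15280382°.
φ = 2·arctan(exp(y/R)) − 90° = 2·arctan(0.52532) − 90° = -34.57200221°.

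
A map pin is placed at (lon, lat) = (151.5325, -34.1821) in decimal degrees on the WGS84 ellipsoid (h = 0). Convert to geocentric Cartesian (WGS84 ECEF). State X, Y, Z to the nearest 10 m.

WGS84: a = 6378137 m, e² = 0.006694380; N(φ) = a/√(1−e²sin²φ) = 6384886.401 m.
X = (N+h)·cosφ·cosλ = -4643285.006 m; Y = (N+h)·cosφ·sinλ = 2517688.837 m; Z = (N(1−e²)+h)·sinφ = -3563174.537 m.

X -4643290 m, Y 2517690 m, Z -3563170 m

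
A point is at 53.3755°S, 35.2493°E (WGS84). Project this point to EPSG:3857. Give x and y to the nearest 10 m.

x 3923930 m, y -7052760 m

Web Mercator is spherical with R = a = 6378137 m.
x = R·λ = 6378137 × 0.615216344 = 3923934.127 m.
y = R·ln tan(π/4 + φ/2) = 6378137 × -1.105771099 = -7052759.560 m.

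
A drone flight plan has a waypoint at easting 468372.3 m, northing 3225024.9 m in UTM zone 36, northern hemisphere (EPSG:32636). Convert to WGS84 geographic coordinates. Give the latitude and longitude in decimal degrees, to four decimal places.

lat 29.1534°, lon 32.6748°

Zone 36N: λ₀ = 33°, k₀ = 0.9996, false easting 500000 m.
Meridian distance M = (N − FN)/k₀ = 3226315.4 m.
Inverse transverse Mercator on WGS84 gives φ = 29.15339963°, λ = 32.67479968°.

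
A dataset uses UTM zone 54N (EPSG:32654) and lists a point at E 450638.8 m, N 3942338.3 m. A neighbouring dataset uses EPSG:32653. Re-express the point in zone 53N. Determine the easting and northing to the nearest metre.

E 994204 m, N 3955928 m

UTM 54N → geographic: φ = 35.62360028°, λ = 140.45490003°.
UTM 53N (λ₀ = 135°) forward: E = 994204.273 m, N = 3955928.492 m.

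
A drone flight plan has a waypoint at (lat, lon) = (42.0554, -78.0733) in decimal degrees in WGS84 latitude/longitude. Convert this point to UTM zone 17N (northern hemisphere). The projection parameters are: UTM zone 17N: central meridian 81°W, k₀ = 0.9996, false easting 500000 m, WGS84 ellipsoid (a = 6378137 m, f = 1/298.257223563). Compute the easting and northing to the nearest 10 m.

E 742180 m, N 4660070 m

Zone 17 central meridian λ₀ = 6×17 − 183 = -81°; Δλ = +2.9267°.
Transverse Mercator on WGS84 with k₀ = 0.9996 gives E = 742182.963 m, N = 4660072.457 m.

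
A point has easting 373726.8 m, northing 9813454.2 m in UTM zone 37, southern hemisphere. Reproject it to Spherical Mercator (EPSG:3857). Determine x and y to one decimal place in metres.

x 4215090.3 m, y -187867.7 m

Unproject from UTM 37S (λ₀ = 39°) → φ = -1.68740018°, λ = 37.86480027°.
Web Mercator (R = 6378137 m): x = 4215090.285 m, y = -187867.688 m.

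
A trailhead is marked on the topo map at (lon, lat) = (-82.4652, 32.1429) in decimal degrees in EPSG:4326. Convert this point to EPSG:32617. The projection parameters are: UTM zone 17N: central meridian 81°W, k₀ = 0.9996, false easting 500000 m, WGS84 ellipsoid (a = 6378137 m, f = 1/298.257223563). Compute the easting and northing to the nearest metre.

E 361813 m, N 3557215 m

Zone 17 central meridian λ₀ = 6×17 − 183 = -81°; Δλ = -1.4652°.
Transverse Mercator on WGS84 with k₀ = 0.9996 gives E = 361812.519 m, N = 3557215.436 m.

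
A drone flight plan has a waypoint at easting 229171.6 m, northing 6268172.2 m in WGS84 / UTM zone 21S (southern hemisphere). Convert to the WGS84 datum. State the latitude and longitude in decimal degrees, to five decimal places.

lat -33.69190°, lon -59.92170°

Zone 21S: λ₀ = -57°, k₀ = 0.9996, false easting 500000 m, false northing 10000000 m.
Meridian distance M = (N − FN)/k₀ = -3733321.1 m.
Inverse transverse Mercator on WGS84 gives φ = -33.69189978°, λ = -59.92170048°.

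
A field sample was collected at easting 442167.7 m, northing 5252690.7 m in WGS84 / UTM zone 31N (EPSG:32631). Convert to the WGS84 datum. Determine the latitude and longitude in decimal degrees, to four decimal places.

lat 47.4251°, lon 2.2332°

Zone 31N: λ₀ = 3°, k₀ = 0.9996, false easting 500000 m.
Meridian distance M = (N − FN)/k₀ = 5254792.6 m.
Inverse transverse Mercator on WGS84 gives φ = 47.42510020°, λ = 2.23319973°.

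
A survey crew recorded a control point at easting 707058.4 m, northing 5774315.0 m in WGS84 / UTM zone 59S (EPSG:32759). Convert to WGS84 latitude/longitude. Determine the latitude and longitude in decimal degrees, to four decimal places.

lat -38.1553°, lon 173.3632°

Zone 59S: λ₀ = 171°, k₀ = 0.9996, false easting 500000 m, false northing 10000000 m.
Meridian distance M = (N − FN)/k₀ = -4227376.0 m.
Inverse transverse Mercator on WGS84 gives φ = -38.15529988°, λ = 173.36320039°.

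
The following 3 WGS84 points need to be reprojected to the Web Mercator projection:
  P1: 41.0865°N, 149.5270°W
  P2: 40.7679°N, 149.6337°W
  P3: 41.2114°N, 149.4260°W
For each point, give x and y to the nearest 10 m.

P1: x -16645270 m, y 5025110 m; P2: x -16657150 m, y 4978170 m; P3: x -16634030 m, y 5043570 m

Web Mercator: x = R·λ, y = R·ln tan(π/4+φ/2), R = 6378137 m.
P1 (41.0865°, -149.5270°) → (-16645269.500, 5025108.778) m.
P2 (40.7679°, -149.6337°) → (-16657147.290, 4978167.010) m.
P3 (41.2114°, -149.4260°) → (-16634026.231, 5043573.299) m.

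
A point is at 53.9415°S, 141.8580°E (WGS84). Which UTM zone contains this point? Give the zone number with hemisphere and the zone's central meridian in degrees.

UTM zone = ⌊(λ + 180)/6⌋ + 1; 141.8580° ∈ [138°, 144°) → zone 54.
Hemisphere: S (φ < 0).
Central meridian λ₀ = 6×54 − 183 = 141°.

Zone 54S, central meridian 141°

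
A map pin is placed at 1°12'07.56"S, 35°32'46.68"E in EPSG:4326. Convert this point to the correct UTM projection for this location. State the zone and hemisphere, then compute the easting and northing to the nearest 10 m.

Longitude 35.5463° lies in the 6° band [30°, 36°), giving zone 36; latitude is south of the equator, so 36S.
Zone 36 central meridian λ₀ = 6×36 − 183 = 33°; Δλ = +2.5463°.
Transverse Mercator on WGS84 with k₀ = 0.9996 gives E = 783371.336 m, N = 9866999.471 m.

Zone 36S: E 783370 m, N 9867000 m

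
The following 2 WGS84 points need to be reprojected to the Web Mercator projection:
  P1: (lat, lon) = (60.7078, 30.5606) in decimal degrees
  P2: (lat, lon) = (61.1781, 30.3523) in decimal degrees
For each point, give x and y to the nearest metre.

Web Mercator: x = R·λ, y = R·ln tan(π/4+φ/2), R = 6378137 m.
P1 (60.7078°, 30.5606°) → (3401990.430, 8559036.214) m.
P2 (61.1781°, 30.3523°) → (3378802.580, 8666832.766) m.

P1: x 3401990 m, y 8559036 m; P2: x 3378803 m, y 8666833 m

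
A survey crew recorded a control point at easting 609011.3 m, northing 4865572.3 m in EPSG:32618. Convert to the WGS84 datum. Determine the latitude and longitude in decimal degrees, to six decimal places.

Zone 18N: λ₀ = -75°, k₀ = 0.9996, false easting 500000 m.
Meridian distance M = (N − FN)/k₀ = 4867519.3 m.
Inverse transverse Mercator on WGS84 gives φ = 43.93520033°, λ = -73.64180024°.

lat 43.935200°, lon -73.641800°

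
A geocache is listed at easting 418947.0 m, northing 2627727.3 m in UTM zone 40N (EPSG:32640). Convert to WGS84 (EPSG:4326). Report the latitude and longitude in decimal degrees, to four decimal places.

lat 23.7586°, lon 56.2046°

Zone 40N: λ₀ = 57°, k₀ = 0.9996, false easting 500000 m.
Meridian distance M = (N − FN)/k₀ = 2628778.8 m.
Inverse transverse Mercator on WGS84 gives φ = 23.75860007°, λ = 56.20459952°.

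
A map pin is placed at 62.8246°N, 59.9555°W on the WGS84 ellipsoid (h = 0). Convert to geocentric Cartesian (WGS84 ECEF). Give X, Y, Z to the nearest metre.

WGS84: a = 6378137 m, e² = 0.006694380; N(φ) = a/√(1−e²sin²φ) = 6395100.126 m.
X = (N+h)·cosφ·cosλ = 1462336.419 m; Y = (N+h)·cosφ·sinλ = -2528304.058 m; Z = (N(1−e²)+h)·sinφ = 5651075.902 m.

X 1462336 m, Y -2528304 m, Z 5651076 m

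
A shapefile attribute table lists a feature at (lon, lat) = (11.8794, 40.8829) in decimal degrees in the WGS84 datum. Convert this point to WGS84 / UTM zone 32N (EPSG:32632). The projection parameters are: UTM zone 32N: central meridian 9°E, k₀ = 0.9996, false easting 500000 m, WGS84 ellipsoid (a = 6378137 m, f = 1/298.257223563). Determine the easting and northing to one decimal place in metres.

E 742604.8 m, N 4529749.8 m

Zone 32 central meridian λ₀ = 6×32 − 183 = 9°; Δλ = +2.8794°.
Transverse Mercator on WGS84 with k₀ = 0.9996 gives E = 742604.843 m, N = 4529749.757 m.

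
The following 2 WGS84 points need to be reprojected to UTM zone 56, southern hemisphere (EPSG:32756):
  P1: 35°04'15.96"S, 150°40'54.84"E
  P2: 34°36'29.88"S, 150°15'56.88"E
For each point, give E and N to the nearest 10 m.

P1: E 288630 m, N 6116610 m; P2: E 249280 m, N 6166990 m

UTM zone 56S: λ₀ = 153°, k₀ = 0.9996.
P1 (-35.0711°, 150.6819°) → (288632.924, 6116614.538) m.
P2 (-34.6083°, 150.2658°) → (249282.574, 6166994.364) m.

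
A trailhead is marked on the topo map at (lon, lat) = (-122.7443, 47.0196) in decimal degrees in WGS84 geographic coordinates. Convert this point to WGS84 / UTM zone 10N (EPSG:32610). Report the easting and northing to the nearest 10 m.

Zone 10 central meridian λ₀ = 6×10 − 183 = -123°; Δλ = +0.2557°.
Transverse Mercator on WGS84 with k₀ = 0.9996 gives E = 519432.625 m, N = 5207373.914 m.

E 519430 m, N 5207370 m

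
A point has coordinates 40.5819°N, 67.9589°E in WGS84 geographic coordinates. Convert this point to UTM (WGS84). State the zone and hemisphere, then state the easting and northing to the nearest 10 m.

Longitude 67.9589° lies in the 6° band [66°, 72°), giving zone 42; latitude is north of the equator, so 42N.
Zone 42 central meridian λ₀ = 6×42 − 183 = 69°; Δλ = -1.0411°.
Transverse Mercator on WGS84 with k₀ = 0.9996 gives E = 411890.198 m, N = 4492866.470 m.

Zone 42N: E 411890 m, N 4492870 m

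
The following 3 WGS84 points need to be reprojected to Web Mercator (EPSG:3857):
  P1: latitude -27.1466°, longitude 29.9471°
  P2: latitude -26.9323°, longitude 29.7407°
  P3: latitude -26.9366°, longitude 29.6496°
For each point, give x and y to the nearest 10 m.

P1: x 3333700 m, y -3141800 m; P2: x 3310720 m, y -3115020 m; P3: x 3300580 m, y -3115550 m

Web Mercator: x = R·λ, y = R·ln tan(π/4+φ/2), R = 6378137 m.
P1 (-27.1466°, 29.9471°) → (3333695.923, -3141799.451) m.
P2 (-26.9323°, 29.7407°) → (3310719.580, -3115016.072) m.
P3 (-26.9366°, 29.6496°) → (3300578.374, -3115552.987) m.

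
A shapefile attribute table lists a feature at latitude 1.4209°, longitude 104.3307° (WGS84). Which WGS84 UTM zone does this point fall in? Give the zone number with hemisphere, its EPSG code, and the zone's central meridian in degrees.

Zone 48N (EPSG:32648), central meridian 105°

UTM zone = ⌊(λ + 180)/6⌋ + 1; 104.3307° ∈ [102°, 108°) → zone 48.
Hemisphere: N (φ ≥ 0).
Central meridian λ₀ = 6×48 − 183 = 105°.
EPSG code: 32648.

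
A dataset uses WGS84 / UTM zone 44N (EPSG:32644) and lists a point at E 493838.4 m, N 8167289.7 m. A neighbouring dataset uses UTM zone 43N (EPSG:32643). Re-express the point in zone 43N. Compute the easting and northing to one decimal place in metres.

UTM 44N → geographic: φ = 73.59879995°, λ = 80.80449886°.
UTM 43N (λ₀ = 75°) forward: E = 682677.325 m, N = 8176165.196 m.

E 682677.3 m, N 8176165.2 m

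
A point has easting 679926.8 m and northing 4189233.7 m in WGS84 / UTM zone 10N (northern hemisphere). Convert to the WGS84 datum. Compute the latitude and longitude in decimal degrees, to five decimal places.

lat 37.83280°, lon -120.95540°

Zone 10N: λ₀ = -123°, k₀ = 0.9996, false easting 500000 m.
Meridian distance M = (N − FN)/k₀ = 4190910.1 m.
Inverse transverse Mercator on WGS84 gives φ = 37.83280031°, λ = -120.95539960°.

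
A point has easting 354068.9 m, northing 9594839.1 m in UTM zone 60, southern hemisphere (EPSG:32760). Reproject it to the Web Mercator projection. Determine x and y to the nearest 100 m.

x 19557300 m, y -408200 m

Unproject from UTM 60S (λ₀ = 177°) → φ = -3.66459984°, λ = 175.68600003°.
Web Mercator (R = 6378137 m): x = 19557276.063 m, y = -408219.807 m.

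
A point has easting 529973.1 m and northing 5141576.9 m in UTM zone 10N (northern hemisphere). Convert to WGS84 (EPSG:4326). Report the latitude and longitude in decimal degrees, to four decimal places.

Zone 10N: λ₀ = -123°, k₀ = 0.9996, false easting 500000 m.
Meridian distance M = (N − FN)/k₀ = 5143634.4 m.
Inverse transverse Mercator on WGS84 gives φ = 46.42709966°, λ = -122.60989974°.

lat 46.4271°, lon -122.6099°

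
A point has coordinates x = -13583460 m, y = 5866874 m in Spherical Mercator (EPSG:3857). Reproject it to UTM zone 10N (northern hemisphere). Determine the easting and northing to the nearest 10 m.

Web Mercator inverse (R = 6378137 m) → φ = 46.53730006°, λ = -122.02229729°.
UTM 10N forward: E = 574969.467 m, N = 5154212.322 m.

E 574970 m, N 5154210 m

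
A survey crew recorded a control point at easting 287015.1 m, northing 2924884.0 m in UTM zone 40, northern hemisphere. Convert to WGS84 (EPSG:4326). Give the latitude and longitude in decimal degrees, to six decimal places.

Zone 40N: λ₀ = 57°, k₀ = 0.9996, false easting 500000 m.
Meridian distance M = (N − FN)/k₀ = 2926054.4 m.
Inverse transverse Mercator on WGS84 gives φ = 26.42829961°, λ = 54.86429967°.

lat 26.428300°, lon 54.864300°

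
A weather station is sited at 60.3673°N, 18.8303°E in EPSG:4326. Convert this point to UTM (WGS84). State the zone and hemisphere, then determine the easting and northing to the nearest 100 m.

Zone 34N: E 380300 m, N 6694300 m

Longitude 18.8303° lies in the 6° band [18°, 24°), giving zone 34; latitude is north of the equator, so 34N.
Zone 34 central meridian λ₀ = 6×34 − 183 = 21°; Δλ = -2.1697°.
Transverse Mercator on WGS84 with k₀ = 0.9996 gives E = 380337.778 m, N = 6694287.433 m.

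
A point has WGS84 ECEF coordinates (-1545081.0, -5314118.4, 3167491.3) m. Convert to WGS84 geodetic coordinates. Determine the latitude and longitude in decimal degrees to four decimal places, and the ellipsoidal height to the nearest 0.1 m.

λ = atan2(Y, X) = -106.21180000°; p = √(X²+Y²) = 5534178.3 m.
Bowring's method on WGS84 (a = 6378137 m, b = 6356752.314 m) gives φ = 29.95079987°, h = 3689.4503 m.

lat 29.9508°, lon -106.2118°, h 3689.5 m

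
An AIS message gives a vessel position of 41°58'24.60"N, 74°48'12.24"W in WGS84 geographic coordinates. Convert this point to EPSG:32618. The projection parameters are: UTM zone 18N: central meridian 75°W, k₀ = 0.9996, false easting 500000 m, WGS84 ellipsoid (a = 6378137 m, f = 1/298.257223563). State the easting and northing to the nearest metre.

E 516289 m, N 4646853 m

Zone 18 central meridian λ₀ = 6×18 − 183 = -75°; Δλ = +0.1966°.
Transverse Mercator on WGS84 with k₀ = 0.9996 gives E = 516288.701 m, N = 4646852.657 m.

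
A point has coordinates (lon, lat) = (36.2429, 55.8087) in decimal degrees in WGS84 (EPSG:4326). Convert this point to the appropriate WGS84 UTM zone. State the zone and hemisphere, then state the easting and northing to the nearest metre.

Longitude 36.2429° lies in the 6° band [36°, 42°), giving zone 37; latitude is north of the equator, so 37N.
Zone 37 central meridian λ₀ = 6×37 − 183 = 39°; Δλ = -2.7571°.
Transverse Mercator on WGS84 with k₀ = 0.9996 gives E = 327221.834 m, N = 6188228.432 m.

Zone 37N: E 327222 m, N 6188228 m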